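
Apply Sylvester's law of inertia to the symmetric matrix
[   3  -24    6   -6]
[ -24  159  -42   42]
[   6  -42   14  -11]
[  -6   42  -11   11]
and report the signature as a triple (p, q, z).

step 0: pivot 3 → sign +
step 1: pivot -33 → sign −
step 2: pivot 34/11 → sign +
step 3: pivot 3/34 → sign +
signature = (3, 1, 0)

Answer: (3, 1, 0)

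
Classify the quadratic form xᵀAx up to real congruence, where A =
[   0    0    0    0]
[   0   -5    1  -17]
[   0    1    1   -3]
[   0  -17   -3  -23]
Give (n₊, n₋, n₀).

step 0: pivot -5 → sign −
step 1: pivot 6/5 → sign +
step 2: pivot 2/3 → sign +
step 3: row/col 3 already zero → sign 0
signature = (2, 1, 1)

Answer: (2, 1, 1)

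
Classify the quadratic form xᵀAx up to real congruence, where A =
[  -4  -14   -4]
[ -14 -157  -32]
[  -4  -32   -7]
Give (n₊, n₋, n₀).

Answer: (0, 2, 1)

Derivation:
step 0: pivot -4 → sign −
step 1: pivot -108 → sign −
step 2: row/col 2 already zero → sign 0
signature = (0, 2, 1)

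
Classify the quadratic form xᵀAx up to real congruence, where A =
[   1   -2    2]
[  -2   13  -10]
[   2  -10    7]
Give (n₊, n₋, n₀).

Answer: (2, 1, 0)

Derivation:
step 0: pivot 1 → sign +
step 1: pivot 9 → sign +
step 2: pivot -1 → sign −
signature = (2, 1, 0)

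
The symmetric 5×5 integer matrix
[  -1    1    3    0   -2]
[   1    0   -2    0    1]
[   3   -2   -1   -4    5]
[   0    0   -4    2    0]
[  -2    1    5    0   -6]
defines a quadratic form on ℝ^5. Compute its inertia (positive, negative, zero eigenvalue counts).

Answer: (2, 3, 0)

Derivation:
step 0: pivot -1 → sign −
step 1: pivot 1 → sign +
step 2: pivot 7 → sign +
step 3: pivot -2/7 → sign −
step 4: pivot -3 → sign −
signature = (2, 3, 0)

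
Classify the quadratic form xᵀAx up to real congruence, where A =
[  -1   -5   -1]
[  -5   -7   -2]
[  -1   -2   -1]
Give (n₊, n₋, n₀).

step 0: pivot -1 → sign −
step 1: pivot 18 → sign +
step 2: pivot -1/2 → sign −
signature = (1, 2, 0)

Answer: (1, 2, 0)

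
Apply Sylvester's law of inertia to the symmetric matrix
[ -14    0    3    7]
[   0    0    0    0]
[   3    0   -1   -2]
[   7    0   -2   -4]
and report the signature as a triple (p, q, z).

Answer: (1, 2, 1)

Derivation:
step 0: pivot -14 → sign −
step 1: pivot -5/14 → sign −
step 2: pivot 1/5 → sign +
step 3: row/col 3 already zero → sign 0
signature = (1, 2, 1)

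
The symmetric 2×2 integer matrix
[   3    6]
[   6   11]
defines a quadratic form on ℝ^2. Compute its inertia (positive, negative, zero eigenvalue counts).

step 0: pivot 3 → sign +
step 1: pivot -1 → sign −
signature = (1, 1, 0)

Answer: (1, 1, 0)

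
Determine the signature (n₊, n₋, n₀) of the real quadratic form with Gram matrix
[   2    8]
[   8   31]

step 0: pivot 2 → sign +
step 1: pivot -1 → sign −
signature = (1, 1, 0)

Answer: (1, 1, 0)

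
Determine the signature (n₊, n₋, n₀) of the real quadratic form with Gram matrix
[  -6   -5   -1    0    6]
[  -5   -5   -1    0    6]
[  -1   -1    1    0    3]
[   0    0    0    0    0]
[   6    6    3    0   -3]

Answer: (2, 2, 1)

Derivation:
step 0: pivot -6 → sign −
step 1: pivot -5/6 → sign −
step 2: pivot 6/5 → sign +
step 3: pivot 3/2 → sign +
step 4: row/col 4 already zero → sign 0
signature = (2, 2, 1)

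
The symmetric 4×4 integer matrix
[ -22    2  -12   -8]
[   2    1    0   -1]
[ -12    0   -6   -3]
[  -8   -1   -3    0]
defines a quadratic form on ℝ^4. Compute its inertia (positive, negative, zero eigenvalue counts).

Answer: (2, 2, 0)

Derivation:
step 0: pivot -22 → sign −
step 1: pivot 13/11 → sign +
step 2: pivot -6/13 → sign −
step 3: pivot 1/2 → sign +
signature = (2, 2, 0)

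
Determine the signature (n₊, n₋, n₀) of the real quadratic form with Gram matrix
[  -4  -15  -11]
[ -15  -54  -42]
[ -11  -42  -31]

step 0: pivot -4 → sign −
step 1: pivot 9/4 → sign +
step 2: pivot -1 → sign −
signature = (1, 2, 0)

Answer: (1, 2, 0)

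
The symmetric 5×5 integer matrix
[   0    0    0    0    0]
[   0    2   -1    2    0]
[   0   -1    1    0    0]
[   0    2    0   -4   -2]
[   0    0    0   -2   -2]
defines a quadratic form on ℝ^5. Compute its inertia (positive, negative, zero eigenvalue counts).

Answer: (2, 2, 1)

Derivation:
step 0: pivot 2 → sign +
step 1: pivot 1/2 → sign +
step 2: pivot -8 → sign −
step 3: pivot -3/2 → sign −
step 4: row/col 4 already zero → sign 0
signature = (2, 2, 1)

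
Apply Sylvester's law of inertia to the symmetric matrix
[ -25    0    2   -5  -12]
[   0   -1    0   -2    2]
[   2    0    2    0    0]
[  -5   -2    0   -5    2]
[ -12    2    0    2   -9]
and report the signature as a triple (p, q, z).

Answer: (2, 3, 0)

Derivation:
step 0: pivot -25 → sign −
step 1: pivot -1 → sign −
step 2: pivot 54/25 → sign +
step 3: pivot -2/27 → sign −
step 4: pivot 1 → sign +
signature = (2, 3, 0)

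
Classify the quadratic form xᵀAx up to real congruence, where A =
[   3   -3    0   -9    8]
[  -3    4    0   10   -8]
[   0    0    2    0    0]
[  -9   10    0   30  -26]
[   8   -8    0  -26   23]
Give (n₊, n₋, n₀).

Answer: (4, 1, 0)

Derivation:
step 0: pivot 3 → sign +
step 1: pivot 1 → sign +
step 2: pivot 2 → sign +
step 3: pivot 2 → sign +
step 4: pivot -1/3 → sign −
signature = (4, 1, 0)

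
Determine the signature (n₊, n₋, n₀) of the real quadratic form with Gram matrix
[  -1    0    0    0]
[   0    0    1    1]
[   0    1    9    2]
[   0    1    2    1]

step 0: pivot -1 → sign −
step 1: pivot 9 → sign +
step 2: pivot -1/9 → sign −
step 3: pivot 6 → sign +
signature = (2, 2, 0)

Answer: (2, 2, 0)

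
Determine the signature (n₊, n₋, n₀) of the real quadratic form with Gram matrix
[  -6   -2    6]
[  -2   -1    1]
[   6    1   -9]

step 0: pivot -6 → sign −
step 1: pivot -1/3 → sign −
step 2: row/col 2 already zero → sign 0
signature = (0, 2, 1)

Answer: (0, 2, 1)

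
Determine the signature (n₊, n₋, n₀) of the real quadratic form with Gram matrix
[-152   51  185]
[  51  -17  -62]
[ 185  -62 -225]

Answer: (2, 1, 0)

Derivation:
step 0: pivot -152 → sign −
step 1: pivot 17/152 → sign +
step 2: pivot 2/17 → sign +
signature = (2, 1, 0)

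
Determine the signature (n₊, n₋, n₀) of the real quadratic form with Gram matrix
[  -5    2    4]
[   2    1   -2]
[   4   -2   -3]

Answer: (2, 1, 0)

Derivation:
step 0: pivot -5 → sign −
step 1: pivot 9/5 → sign +
step 2: pivot 1/9 → sign +
signature = (2, 1, 0)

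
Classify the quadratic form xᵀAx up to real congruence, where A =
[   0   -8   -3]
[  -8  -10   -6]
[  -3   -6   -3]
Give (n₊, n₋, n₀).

Answer: (2, 1, 0)

Derivation:
step 0: pivot -10 → sign −
step 1: pivot 32/5 → sign +
step 2: pivot 3/32 → sign +
signature = (2, 1, 0)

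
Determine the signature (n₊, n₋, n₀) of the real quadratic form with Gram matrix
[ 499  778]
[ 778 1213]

step 0: pivot 499 → sign +
step 1: pivot 3/499 → sign +
signature = (2, 0, 0)

Answer: (2, 0, 0)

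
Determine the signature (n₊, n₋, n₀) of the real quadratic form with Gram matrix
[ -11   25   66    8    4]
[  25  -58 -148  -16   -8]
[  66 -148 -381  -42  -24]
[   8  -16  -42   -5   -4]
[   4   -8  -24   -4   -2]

step 0: pivot -11 → sign −
step 1: pivot -13/11 → sign −
step 2: pivot 239/13 → sign +
step 3: pivot -63/239 → sign −
step 4: pivot 2/7 → sign +
signature = (2, 3, 0)

Answer: (2, 3, 0)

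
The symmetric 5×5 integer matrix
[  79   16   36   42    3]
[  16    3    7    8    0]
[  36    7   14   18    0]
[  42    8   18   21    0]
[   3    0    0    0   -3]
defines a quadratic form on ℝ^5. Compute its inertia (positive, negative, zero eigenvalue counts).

Answer: (1, 4, 0)

Derivation:
step 0: pivot 79 → sign +
step 1: pivot -19/79 → sign −
step 2: pivot -39/19 → sign −
step 3: pivot -5/39 → sign −
step 4: pivot -6/5 → sign −
signature = (1, 4, 0)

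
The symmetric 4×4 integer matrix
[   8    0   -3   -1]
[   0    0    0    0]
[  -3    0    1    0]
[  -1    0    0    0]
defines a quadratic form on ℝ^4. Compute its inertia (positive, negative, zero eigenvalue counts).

step 0: pivot 8 → sign +
step 1: pivot -1/8 → sign −
step 2: pivot 1 → sign +
step 3: row/col 3 already zero → sign 0
signature = (2, 1, 1)

Answer: (2, 1, 1)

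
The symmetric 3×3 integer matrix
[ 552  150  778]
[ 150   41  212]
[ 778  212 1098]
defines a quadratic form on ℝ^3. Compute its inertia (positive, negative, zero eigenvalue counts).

step 0: pivot 552 → sign +
step 1: pivot 11/46 → sign +
step 2: pivot 1/33 → sign +
signature = (3, 0, 0)

Answer: (3, 0, 0)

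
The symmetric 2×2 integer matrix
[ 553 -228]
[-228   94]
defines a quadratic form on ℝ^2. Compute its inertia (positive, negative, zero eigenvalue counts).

Answer: (1, 1, 0)

Derivation:
step 0: pivot 553 → sign +
step 1: pivot -2/553 → sign −
signature = (1, 1, 0)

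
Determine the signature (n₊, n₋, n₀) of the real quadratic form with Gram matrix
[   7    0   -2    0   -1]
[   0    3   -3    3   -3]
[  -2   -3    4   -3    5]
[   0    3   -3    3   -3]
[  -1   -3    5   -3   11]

Answer: (4, 0, 1)

Derivation:
step 0: pivot 7 → sign +
step 1: pivot 3 → sign +
step 2: pivot 3/7 → sign +
step 3: pivot 1 → sign +
step 4: row/col 4 already zero → sign 0
signature = (4, 0, 1)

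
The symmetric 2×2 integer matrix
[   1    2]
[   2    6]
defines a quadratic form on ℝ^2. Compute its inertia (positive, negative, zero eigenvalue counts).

Answer: (2, 0, 0)

Derivation:
step 0: pivot 1 → sign +
step 1: pivot 2 → sign +
signature = (2, 0, 0)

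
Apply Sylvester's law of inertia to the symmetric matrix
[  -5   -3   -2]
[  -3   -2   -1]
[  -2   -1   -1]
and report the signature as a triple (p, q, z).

Answer: (0, 2, 1)

Derivation:
step 0: pivot -5 → sign −
step 1: pivot -1/5 → sign −
step 2: row/col 2 already zero → sign 0
signature = (0, 2, 1)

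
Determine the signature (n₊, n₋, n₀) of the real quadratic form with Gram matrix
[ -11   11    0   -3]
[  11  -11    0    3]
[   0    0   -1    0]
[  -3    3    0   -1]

Answer: (0, 3, 1)

Derivation:
step 0: pivot -11 → sign −
step 1: pivot -1 → sign −
step 2: pivot -2/11 → sign −
step 3: row/col 3 already zero → sign 0
signature = (0, 3, 1)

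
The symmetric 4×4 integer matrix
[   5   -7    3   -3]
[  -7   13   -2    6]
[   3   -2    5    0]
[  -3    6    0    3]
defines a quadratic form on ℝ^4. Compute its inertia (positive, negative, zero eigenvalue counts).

step 0: pivot 5 → sign +
step 1: pivot 16/5 → sign +
step 2: pivot 27/16 → sign +
step 3: row/col 3 already zero → sign 0
signature = (3, 0, 1)

Answer: (3, 0, 1)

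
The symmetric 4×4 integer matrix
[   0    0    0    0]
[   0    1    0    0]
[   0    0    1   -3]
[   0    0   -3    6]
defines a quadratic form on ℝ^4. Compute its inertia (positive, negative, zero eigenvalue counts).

Answer: (2, 1, 1)

Derivation:
step 0: pivot 1 → sign +
step 1: pivot 1 → sign +
step 2: pivot -3 → sign −
step 3: row/col 3 already zero → sign 0
signature = (2, 1, 1)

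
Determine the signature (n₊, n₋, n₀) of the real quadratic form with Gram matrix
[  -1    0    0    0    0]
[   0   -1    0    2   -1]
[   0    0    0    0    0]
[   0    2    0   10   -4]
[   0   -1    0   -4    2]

step 0: pivot -1 → sign −
step 1: pivot -1 → sign −
step 2: pivot 14 → sign +
step 3: pivot 3/7 → sign +
step 4: row/col 4 already zero → sign 0
signature = (2, 2, 1)

Answer: (2, 2, 1)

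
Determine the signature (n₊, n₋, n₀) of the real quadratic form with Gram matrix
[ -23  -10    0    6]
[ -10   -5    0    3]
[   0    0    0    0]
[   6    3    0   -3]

step 0: pivot -23 → sign −
step 1: pivot -15/23 → sign −
step 2: pivot -6/5 → sign −
step 3: row/col 3 already zero → sign 0
signature = (0, 3, 1)

Answer: (0, 3, 1)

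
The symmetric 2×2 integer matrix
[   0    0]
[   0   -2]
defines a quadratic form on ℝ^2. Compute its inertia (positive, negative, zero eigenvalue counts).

step 0: pivot -2 → sign −
step 1: row/col 1 already zero → sign 0
signature = (0, 1, 1)

Answer: (0, 1, 1)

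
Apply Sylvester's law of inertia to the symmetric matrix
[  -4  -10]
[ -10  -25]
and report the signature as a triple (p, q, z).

Answer: (0, 1, 1)

Derivation:
step 0: pivot -4 → sign −
step 1: row/col 1 already zero → sign 0
signature = (0, 1, 1)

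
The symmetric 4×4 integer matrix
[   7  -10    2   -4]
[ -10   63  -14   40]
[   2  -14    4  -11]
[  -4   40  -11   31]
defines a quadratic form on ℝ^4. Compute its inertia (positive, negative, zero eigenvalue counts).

step 0: pivot 7 → sign +
step 1: pivot 341/7 → sign +
step 2: pivot 300/341 → sign +
step 3: pivot -3/100 → sign −
signature = (3, 1, 0)

Answer: (3, 1, 0)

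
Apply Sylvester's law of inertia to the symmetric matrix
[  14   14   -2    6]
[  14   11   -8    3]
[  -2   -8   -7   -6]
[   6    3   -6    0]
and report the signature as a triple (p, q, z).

Answer: (3, 1, 0)

Derivation:
step 0: pivot 14 → sign +
step 1: pivot -3 → sign −
step 2: pivot 33/7 → sign +
step 3: pivot 3/11 → sign +
signature = (3, 1, 0)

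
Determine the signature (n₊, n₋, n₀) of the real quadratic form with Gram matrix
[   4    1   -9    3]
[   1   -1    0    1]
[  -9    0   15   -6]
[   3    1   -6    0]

Answer: (1, 3, 0)

Derivation:
step 0: pivot 4 → sign +
step 1: pivot -5/4 → sign −
step 2: pivot -6/5 → sign −
step 3: pivot -1 → sign −
signature = (1, 3, 0)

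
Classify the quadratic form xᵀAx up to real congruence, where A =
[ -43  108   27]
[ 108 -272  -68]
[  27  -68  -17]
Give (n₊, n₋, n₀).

Answer: (0, 2, 1)

Derivation:
step 0: pivot -43 → sign −
step 1: pivot -32/43 → sign −
step 2: row/col 2 already zero → sign 0
signature = (0, 2, 1)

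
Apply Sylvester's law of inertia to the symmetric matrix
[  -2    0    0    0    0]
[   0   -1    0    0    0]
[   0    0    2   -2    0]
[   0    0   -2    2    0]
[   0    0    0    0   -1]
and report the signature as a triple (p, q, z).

step 0: pivot -2 → sign −
step 1: pivot -1 → sign −
step 2: pivot 2 → sign +
step 3: pivot -1 → sign −
step 4: row/col 4 already zero → sign 0
signature = (1, 3, 1)

Answer: (1, 3, 1)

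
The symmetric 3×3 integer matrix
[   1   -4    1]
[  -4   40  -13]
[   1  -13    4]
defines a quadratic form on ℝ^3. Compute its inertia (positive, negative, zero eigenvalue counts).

step 0: pivot 1 → sign +
step 1: pivot 24 → sign +
step 2: pivot -3/8 → sign −
signature = (2, 1, 0)

Answer: (2, 1, 0)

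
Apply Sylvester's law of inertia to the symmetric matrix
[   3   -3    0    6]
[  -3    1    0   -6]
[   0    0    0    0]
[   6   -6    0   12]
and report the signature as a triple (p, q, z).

Answer: (1, 1, 2)

Derivation:
step 0: pivot 3 → sign +
step 1: pivot -2 → sign −
step 2: row/col 2 already zero → sign 0
step 3: row/col 3 already zero → sign 0
signature = (1, 1, 2)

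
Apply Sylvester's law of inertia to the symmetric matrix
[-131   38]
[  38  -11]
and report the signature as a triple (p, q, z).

step 0: pivot -131 → sign −
step 1: pivot 3/131 → sign +
signature = (1, 1, 0)

Answer: (1, 1, 0)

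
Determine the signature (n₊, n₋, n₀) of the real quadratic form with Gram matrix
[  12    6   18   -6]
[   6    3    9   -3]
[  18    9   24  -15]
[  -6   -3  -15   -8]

step 0: pivot 12 → sign +
step 1: pivot -3 → sign −
step 2: pivot 1 → sign +
step 3: row/col 3 already zero → sign 0
signature = (2, 1, 1)

Answer: (2, 1, 1)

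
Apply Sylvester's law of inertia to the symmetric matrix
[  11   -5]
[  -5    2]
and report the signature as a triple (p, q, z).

step 0: pivot 11 → sign +
step 1: pivot -3/11 → sign −
signature = (1, 1, 0)

Answer: (1, 1, 0)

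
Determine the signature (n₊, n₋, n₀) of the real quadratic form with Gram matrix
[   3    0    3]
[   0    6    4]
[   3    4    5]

step 0: pivot 3 → sign +
step 1: pivot 6 → sign +
step 2: pivot -2/3 → sign −
signature = (2, 1, 0)

Answer: (2, 1, 0)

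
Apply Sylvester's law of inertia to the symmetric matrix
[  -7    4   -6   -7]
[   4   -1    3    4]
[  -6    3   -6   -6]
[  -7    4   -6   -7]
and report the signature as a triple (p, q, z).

Answer: (1, 2, 1)

Derivation:
step 0: pivot -7 → sign −
step 1: pivot 9/7 → sign +
step 2: pivot -1 → sign −
step 3: row/col 3 already zero → sign 0
signature = (1, 2, 1)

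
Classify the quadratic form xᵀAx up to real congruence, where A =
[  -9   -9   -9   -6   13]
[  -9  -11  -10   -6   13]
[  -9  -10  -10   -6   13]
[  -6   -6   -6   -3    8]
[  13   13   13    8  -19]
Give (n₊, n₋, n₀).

Answer: (1, 4, 0)

Derivation:
step 0: pivot -9 → sign −
step 1: pivot -2 → sign −
step 2: pivot -1/2 → sign −
step 3: pivot 1 → sign +
step 4: pivot -2/3 → sign −
signature = (1, 4, 0)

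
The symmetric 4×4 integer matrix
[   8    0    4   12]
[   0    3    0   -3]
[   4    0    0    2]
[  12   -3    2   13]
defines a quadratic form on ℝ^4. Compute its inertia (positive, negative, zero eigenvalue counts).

Answer: (2, 1, 1)

Derivation:
step 0: pivot 8 → sign +
step 1: pivot 3 → sign +
step 2: pivot -2 → sign −
step 3: row/col 3 already zero → sign 0
signature = (2, 1, 1)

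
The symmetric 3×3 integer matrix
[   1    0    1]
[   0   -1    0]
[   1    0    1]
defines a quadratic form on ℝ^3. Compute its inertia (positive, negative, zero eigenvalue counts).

step 0: pivot 1 → sign +
step 1: pivot -1 → sign −
step 2: row/col 2 already zero → sign 0
signature = (1, 1, 1)

Answer: (1, 1, 1)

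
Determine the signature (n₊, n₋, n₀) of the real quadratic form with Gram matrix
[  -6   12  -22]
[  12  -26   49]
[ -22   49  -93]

step 0: pivot -6 → sign −
step 1: pivot -2 → sign −
step 2: pivot 1/6 → sign +
signature = (1, 2, 0)

Answer: (1, 2, 0)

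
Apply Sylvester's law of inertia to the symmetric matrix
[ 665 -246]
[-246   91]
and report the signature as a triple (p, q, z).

step 0: pivot 665 → sign +
step 1: pivot -1/665 → sign −
signature = (1, 1, 0)

Answer: (1, 1, 0)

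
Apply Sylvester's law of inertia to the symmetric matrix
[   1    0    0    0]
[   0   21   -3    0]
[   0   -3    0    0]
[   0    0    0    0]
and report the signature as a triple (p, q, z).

step 0: pivot 1 → sign +
step 1: pivot 21 → sign +
step 2: pivot -3/7 → sign −
step 3: row/col 3 already zero → sign 0
signature = (2, 1, 1)

Answer: (2, 1, 1)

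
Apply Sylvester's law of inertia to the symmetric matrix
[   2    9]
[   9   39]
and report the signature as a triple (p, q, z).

Answer: (1, 1, 0)

Derivation:
step 0: pivot 2 → sign +
step 1: pivot -3/2 → sign −
signature = (1, 1, 0)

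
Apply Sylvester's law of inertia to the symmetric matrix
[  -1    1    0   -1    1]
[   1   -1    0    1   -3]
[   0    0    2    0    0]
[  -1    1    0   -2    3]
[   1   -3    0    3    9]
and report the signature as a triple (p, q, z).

Answer: (2, 3, 0)

Derivation:
step 0: pivot -1 → sign −
step 1: pivot 2 → sign +
step 2: pivot -1 → sign −
step 3: pivot 14 → sign +
step 4: pivot -2/7 → sign −
signature = (2, 3, 0)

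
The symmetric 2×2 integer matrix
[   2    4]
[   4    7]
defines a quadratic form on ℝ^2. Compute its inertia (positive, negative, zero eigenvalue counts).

Answer: (1, 1, 0)

Derivation:
step 0: pivot 2 → sign +
step 1: pivot -1 → sign −
signature = (1, 1, 0)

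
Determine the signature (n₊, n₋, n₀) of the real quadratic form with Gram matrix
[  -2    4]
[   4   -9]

Answer: (0, 2, 0)

Derivation:
step 0: pivot -2 → sign −
step 1: pivot -1 → sign −
signature = (0, 2, 0)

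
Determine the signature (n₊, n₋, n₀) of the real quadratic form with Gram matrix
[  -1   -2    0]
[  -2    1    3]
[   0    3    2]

step 0: pivot -1 → sign −
step 1: pivot 5 → sign +
step 2: pivot 1/5 → sign +
signature = (2, 1, 0)

Answer: (2, 1, 0)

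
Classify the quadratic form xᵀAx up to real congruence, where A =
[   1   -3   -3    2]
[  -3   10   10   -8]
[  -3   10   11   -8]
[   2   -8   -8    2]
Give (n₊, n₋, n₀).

step 0: pivot 1 → sign +
step 1: pivot 1 → sign +
step 2: pivot 1 → sign +
step 3: pivot -6 → sign −
signature = (3, 1, 0)

Answer: (3, 1, 0)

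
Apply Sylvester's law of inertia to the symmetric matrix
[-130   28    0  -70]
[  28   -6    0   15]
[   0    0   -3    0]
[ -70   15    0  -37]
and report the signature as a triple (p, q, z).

step 0: pivot -130 → sign −
step 1: pivot 2/65 → sign +
step 2: pivot -3 → sign −
step 3: pivot 1/2 → sign +
signature = (2, 2, 0)

Answer: (2, 2, 0)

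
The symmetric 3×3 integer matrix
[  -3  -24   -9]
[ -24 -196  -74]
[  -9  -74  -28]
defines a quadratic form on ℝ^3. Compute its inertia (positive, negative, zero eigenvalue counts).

step 0: pivot -3 → sign −
step 1: pivot -4 → sign −
step 2: row/col 2 already zero → sign 0
signature = (0, 2, 1)

Answer: (0, 2, 1)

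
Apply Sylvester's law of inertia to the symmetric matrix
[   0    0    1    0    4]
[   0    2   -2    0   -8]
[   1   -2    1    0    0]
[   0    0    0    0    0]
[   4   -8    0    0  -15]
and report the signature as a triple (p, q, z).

step 0: pivot 2 → sign +
step 1: pivot -1 → sign −
step 2: pivot 1 → sign +
step 3: pivot 1 → sign +
step 4: row/col 4 already zero → sign 0
signature = (3, 1, 1)

Answer: (3, 1, 1)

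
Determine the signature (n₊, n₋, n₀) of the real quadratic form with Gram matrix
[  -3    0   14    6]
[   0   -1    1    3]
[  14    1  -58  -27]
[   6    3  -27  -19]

step 0: pivot -3 → sign −
step 1: pivot -1 → sign −
step 2: pivot 25/3 → sign +
step 3: pivot 2/25 → sign +
signature = (2, 2, 0)

Answer: (2, 2, 0)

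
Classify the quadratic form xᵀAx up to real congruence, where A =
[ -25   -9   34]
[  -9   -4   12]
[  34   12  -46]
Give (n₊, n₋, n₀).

Answer: (1, 2, 0)

Derivation:
step 0: pivot -25 → sign −
step 1: pivot -19/25 → sign −
step 2: pivot 6/19 → sign +
signature = (1, 2, 0)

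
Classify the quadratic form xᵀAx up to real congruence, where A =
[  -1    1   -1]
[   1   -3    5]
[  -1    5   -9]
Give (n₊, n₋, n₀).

step 0: pivot -1 → sign −
step 1: pivot -2 → sign −
step 2: row/col 2 already zero → sign 0
signature = (0, 2, 1)

Answer: (0, 2, 1)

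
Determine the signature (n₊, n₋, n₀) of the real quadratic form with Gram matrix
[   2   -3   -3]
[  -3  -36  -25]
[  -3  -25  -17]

Answer: (1, 2, 0)

Derivation:
step 0: pivot 2 → sign +
step 1: pivot -81/2 → sign −
step 2: pivot -1/81 → sign −
signature = (1, 2, 0)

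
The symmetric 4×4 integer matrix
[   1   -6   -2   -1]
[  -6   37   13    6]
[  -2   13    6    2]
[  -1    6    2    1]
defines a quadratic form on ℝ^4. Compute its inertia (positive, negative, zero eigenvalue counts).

step 0: pivot 1 → sign +
step 1: pivot 1 → sign +
step 2: pivot 1 → sign +
step 3: row/col 3 already zero → sign 0
signature = (3, 0, 1)

Answer: (3, 0, 1)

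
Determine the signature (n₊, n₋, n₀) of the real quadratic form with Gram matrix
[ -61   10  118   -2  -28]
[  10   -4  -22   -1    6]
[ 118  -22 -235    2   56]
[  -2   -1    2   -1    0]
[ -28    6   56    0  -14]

Answer: (0, 5, 0)

Derivation:
step 0: pivot -61 → sign −
step 1: pivot -144/61 → sign −
step 2: pivot -15/4 → sign −
step 3: pivot -3/20 → sign −
step 4: pivot -2/9 → sign −
signature = (0, 5, 0)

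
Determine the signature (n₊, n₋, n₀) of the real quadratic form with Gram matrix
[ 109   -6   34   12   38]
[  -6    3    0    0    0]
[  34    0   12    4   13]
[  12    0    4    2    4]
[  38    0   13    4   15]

Answer: (4, 1, 0)

Derivation:
step 0: pivot 109 → sign +
step 1: pivot 291/109 → sign +
step 2: pivot 8/97 → sign +
step 3: pivot -9/8 → sign −
step 4: pivot 2 → sign +
signature = (4, 1, 0)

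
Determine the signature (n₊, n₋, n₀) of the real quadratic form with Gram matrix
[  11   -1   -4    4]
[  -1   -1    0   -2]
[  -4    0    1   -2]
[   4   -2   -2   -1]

Answer: (1, 2, 1)

Derivation:
step 0: pivot 11 → sign +
step 1: pivot -12/11 → sign −
step 2: pivot -1/3 → sign −
step 3: row/col 3 already zero → sign 0
signature = (1, 2, 1)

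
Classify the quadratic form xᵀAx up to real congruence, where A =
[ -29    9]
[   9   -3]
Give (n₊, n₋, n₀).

Answer: (0, 2, 0)

Derivation:
step 0: pivot -29 → sign −
step 1: pivot -6/29 → sign −
signature = (0, 2, 0)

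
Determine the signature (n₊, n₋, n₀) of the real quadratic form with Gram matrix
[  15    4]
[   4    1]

step 0: pivot 15 → sign +
step 1: pivot -1/15 → sign −
signature = (1, 1, 0)

Answer: (1, 1, 0)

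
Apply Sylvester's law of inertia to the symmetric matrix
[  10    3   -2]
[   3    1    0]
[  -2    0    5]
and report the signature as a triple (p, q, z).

Answer: (3, 0, 0)

Derivation:
step 0: pivot 10 → sign +
step 1: pivot 1/10 → sign +
step 2: pivot 1 → sign +
signature = (3, 0, 0)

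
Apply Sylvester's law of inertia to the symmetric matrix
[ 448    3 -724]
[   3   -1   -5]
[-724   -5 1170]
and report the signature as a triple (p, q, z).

Answer: (1, 2, 0)

Derivation:
step 0: pivot 448 → sign +
step 1: pivot -457/448 → sign −
step 2: pivot -6/457 → sign −
signature = (1, 2, 0)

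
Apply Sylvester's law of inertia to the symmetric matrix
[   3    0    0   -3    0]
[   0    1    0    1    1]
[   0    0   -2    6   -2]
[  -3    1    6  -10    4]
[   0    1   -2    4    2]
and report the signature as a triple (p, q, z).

Answer: (4, 1, 0)

Derivation:
step 0: pivot 3 → sign +
step 1: pivot 1 → sign +
step 2: pivot -2 → sign −
step 3: pivot 4 → sign +
step 4: pivot 3/4 → sign +
signature = (4, 1, 0)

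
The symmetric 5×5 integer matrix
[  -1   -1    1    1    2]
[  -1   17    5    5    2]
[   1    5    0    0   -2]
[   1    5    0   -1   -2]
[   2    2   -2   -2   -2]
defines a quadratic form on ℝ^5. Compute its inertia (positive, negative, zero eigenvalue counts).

Answer: (3, 2, 0)

Derivation:
step 0: pivot -1 → sign −
step 1: pivot 18 → sign +
step 2: pivot 1/9 → sign +
step 3: pivot -1 → sign −
step 4: pivot 2 → sign +
signature = (3, 2, 0)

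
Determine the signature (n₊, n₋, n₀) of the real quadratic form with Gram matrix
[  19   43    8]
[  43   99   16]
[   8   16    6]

step 0: pivot 19 → sign +
step 1: pivot 32/19 → sign +
step 2: row/col 2 already zero → sign 0
signature = (2, 0, 1)

Answer: (2, 0, 1)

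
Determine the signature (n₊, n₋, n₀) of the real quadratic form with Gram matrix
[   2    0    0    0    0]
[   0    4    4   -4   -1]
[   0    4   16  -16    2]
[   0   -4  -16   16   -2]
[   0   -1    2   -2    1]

Answer: (3, 0, 2)

Derivation:
step 0: pivot 2 → sign +
step 1: pivot 4 → sign +
step 2: pivot 12 → sign +
step 3: row/col 3 already zero → sign 0
step 4: row/col 4 already zero → sign 0
signature = (3, 0, 2)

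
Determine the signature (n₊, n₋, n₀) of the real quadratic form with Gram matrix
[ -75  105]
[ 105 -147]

Answer: (0, 1, 1)

Derivation:
step 0: pivot -75 → sign −
step 1: row/col 1 already zero → sign 0
signature = (0, 1, 1)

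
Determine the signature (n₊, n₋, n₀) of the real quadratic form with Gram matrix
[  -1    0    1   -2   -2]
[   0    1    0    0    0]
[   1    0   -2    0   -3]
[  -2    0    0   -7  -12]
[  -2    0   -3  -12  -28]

step 0: pivot -1 → sign −
step 1: pivot 1 → sign +
step 2: pivot -1 → sign −
step 3: pivot 1 → sign +
step 4: pivot -3 → sign −
signature = (2, 3, 0)

Answer: (2, 3, 0)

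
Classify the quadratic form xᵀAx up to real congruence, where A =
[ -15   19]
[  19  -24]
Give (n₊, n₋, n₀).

step 0: pivot -15 → sign −
step 1: pivot 1/15 → sign +
signature = (1, 1, 0)

Answer: (1, 1, 0)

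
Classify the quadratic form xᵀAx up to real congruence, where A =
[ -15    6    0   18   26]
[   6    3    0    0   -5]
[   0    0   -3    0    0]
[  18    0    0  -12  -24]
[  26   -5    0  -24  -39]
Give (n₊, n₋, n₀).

step 0: pivot -15 → sign −
step 1: pivot 27/5 → sign +
step 2: pivot -3 → sign −
step 3: pivot 2/3 → sign +
step 4: row/col 4 already zero → sign 0
signature = (2, 2, 1)

Answer: (2, 2, 1)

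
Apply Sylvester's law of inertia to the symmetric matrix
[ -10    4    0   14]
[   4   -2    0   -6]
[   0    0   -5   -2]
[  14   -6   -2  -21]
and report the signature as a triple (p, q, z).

step 0: pivot -10 → sign −
step 1: pivot -2/5 → sign −
step 2: pivot -5 → sign −
step 3: pivot -1/5 → sign −
signature = (0, 4, 0)

Answer: (0, 4, 0)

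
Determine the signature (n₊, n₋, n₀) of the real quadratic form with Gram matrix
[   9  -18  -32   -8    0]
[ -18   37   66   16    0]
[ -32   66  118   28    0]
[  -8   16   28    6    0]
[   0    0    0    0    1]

step 0: pivot 9 → sign +
step 1: pivot 1 → sign +
step 2: pivot 2/9 → sign +
step 3: pivot -2 → sign −
step 4: pivot 1 → sign +
signature = (4, 1, 0)

Answer: (4, 1, 0)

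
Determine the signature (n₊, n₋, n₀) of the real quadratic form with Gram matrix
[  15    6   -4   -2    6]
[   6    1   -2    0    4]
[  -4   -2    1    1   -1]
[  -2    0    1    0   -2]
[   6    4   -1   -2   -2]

Answer: (2, 3, 0)

Derivation:
step 0: pivot 15 → sign +
step 1: pivot -7/5 → sign −
step 2: pivot 1/21 → sign +
step 3: pivot -1 → sign −
step 4: pivot -2 → sign −
signature = (2, 3, 0)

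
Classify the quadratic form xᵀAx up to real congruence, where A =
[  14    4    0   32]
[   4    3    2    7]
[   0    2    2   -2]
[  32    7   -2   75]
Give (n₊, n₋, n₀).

Answer: (2, 1, 1)

Derivation:
step 0: pivot 14 → sign +
step 1: pivot 13/7 → sign +
step 2: pivot -2/13 → sign −
step 3: row/col 3 already zero → sign 0
signature = (2, 1, 1)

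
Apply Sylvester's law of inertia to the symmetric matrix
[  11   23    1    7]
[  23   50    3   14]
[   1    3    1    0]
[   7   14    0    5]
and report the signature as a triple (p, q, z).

step 0: pivot 11 → sign +
step 1: pivot 21/11 → sign +
step 2: pivot 10/21 → sign +
step 3: pivot 1/10 → sign +
signature = (4, 0, 0)

Answer: (4, 0, 0)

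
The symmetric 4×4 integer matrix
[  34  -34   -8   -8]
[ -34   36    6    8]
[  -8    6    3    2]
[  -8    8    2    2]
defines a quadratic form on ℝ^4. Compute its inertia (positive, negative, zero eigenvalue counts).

Answer: (3, 1, 0)

Derivation:
step 0: pivot 34 → sign +
step 1: pivot 2 → sign +
step 2: pivot -15/17 → sign −
step 3: pivot 2/15 → sign +
signature = (3, 1, 0)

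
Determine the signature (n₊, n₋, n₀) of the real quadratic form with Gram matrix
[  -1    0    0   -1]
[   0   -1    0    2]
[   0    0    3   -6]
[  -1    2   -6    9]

Answer: (2, 2, 0)

Derivation:
step 0: pivot -1 → sign −
step 1: pivot -1 → sign −
step 2: pivot 3 → sign +
step 3: pivot 2 → sign +
signature = (2, 2, 0)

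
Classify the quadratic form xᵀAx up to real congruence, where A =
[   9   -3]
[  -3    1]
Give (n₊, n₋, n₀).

step 0: pivot 9 → sign +
step 1: row/col 1 already zero → sign 0
signature = (1, 0, 1)

Answer: (1, 0, 1)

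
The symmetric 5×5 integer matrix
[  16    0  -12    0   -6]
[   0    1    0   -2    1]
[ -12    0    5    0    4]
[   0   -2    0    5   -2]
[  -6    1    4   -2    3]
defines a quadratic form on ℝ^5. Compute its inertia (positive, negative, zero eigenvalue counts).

step 0: pivot 16 → sign +
step 1: pivot 1 → sign +
step 2: pivot -4 → sign −
step 3: pivot 1 → sign +
step 4: pivot -3/16 → sign −
signature = (3, 2, 0)

Answer: (3, 2, 0)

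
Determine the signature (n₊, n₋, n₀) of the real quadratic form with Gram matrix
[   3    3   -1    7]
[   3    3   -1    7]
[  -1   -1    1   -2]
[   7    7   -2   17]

Answer: (3, 0, 1)

Derivation:
step 0: pivot 3 → sign +
step 1: pivot 2/3 → sign +
step 2: pivot 1/2 → sign +
step 3: row/col 3 already zero → sign 0
signature = (3, 0, 1)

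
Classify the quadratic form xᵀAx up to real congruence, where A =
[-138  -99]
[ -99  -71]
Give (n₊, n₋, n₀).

step 0: pivot -138 → sign −
step 1: pivot 1/46 → sign +
signature = (1, 1, 0)

Answer: (1, 1, 0)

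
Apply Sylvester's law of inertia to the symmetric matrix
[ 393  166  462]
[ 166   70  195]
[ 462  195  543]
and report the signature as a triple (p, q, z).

Answer: (2, 1, 0)

Derivation:
step 0: pivot 393 → sign +
step 1: pivot -46/393 → sign −
step 2: pivot 3/46 → sign +
signature = (2, 1, 0)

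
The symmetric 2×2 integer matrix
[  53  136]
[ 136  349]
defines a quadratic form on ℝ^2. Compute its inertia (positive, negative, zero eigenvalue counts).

step 0: pivot 53 → sign +
step 1: pivot 1/53 → sign +
signature = (2, 0, 0)

Answer: (2, 0, 0)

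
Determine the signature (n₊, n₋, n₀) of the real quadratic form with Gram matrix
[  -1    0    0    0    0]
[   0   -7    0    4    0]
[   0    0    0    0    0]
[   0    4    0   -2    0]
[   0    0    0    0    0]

Answer: (1, 2, 2)

Derivation:
step 0: pivot -1 → sign −
step 1: pivot -7 → sign −
step 2: pivot 2/7 → sign +
step 3: row/col 3 already zero → sign 0
step 4: row/col 4 already zero → sign 0
signature = (1, 2, 2)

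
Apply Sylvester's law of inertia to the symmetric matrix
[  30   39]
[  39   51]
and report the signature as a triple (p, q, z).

step 0: pivot 30 → sign +
step 1: pivot 3/10 → sign +
signature = (2, 0, 0)

Answer: (2, 0, 0)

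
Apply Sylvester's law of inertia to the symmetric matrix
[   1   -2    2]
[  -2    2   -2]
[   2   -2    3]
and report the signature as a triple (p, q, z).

Answer: (2, 1, 0)

Derivation:
step 0: pivot 1 → sign +
step 1: pivot -2 → sign −
step 2: pivot 1 → sign +
signature = (2, 1, 0)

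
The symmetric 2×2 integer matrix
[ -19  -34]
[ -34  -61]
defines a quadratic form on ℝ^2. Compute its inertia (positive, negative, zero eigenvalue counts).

Answer: (0, 2, 0)

Derivation:
step 0: pivot -19 → sign −
step 1: pivot -3/19 → sign −
signature = (0, 2, 0)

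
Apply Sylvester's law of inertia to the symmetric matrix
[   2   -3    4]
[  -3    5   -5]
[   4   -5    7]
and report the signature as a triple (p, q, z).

step 0: pivot 2 → sign +
step 1: pivot 1/2 → sign +
step 2: pivot -3 → sign −
signature = (2, 1, 0)

Answer: (2, 1, 0)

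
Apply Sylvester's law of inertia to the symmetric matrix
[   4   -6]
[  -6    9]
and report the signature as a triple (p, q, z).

step 0: pivot 4 → sign +
step 1: row/col 1 already zero → sign 0
signature = (1, 0, 1)

Answer: (1, 0, 1)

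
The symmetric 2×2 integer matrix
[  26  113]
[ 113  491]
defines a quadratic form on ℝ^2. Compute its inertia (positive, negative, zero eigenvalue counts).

step 0: pivot 26 → sign +
step 1: pivot -3/26 → sign −
signature = (1, 1, 0)

Answer: (1, 1, 0)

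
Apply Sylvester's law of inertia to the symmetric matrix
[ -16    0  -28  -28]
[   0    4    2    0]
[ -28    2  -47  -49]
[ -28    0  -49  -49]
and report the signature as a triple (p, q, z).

step 0: pivot -16 → sign −
step 1: pivot 4 → sign +
step 2: pivot 1 → sign +
step 3: row/col 3 already zero → sign 0
signature = (2, 1, 1)

Answer: (2, 1, 1)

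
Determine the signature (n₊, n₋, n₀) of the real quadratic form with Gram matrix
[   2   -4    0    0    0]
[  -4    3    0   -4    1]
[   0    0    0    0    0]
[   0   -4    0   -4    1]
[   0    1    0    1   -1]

step 0: pivot 2 → sign +
step 1: pivot -5 → sign −
step 2: pivot -4/5 → sign −
step 3: pivot -3/4 → sign −
step 4: row/col 4 already zero → sign 0
signature = (1, 3, 1)

Answer: (1, 3, 1)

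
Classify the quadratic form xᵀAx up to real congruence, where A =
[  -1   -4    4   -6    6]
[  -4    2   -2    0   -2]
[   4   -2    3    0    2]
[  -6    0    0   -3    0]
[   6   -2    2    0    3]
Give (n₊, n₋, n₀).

Answer: (3, 2, 0)

Derivation:
step 0: pivot -1 → sign −
step 1: pivot 18 → sign +
step 2: pivot 1 → sign +
step 3: pivot 1 → sign +
step 4: pivot -1/3 → sign −
signature = (3, 2, 0)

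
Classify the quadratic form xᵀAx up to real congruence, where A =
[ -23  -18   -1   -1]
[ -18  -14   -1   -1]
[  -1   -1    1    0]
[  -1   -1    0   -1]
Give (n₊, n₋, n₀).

Answer: (2, 2, 0)

Derivation:
step 0: pivot -23 → sign −
step 1: pivot 2/23 → sign +
step 2: pivot 1/2 → sign +
step 3: pivot -2 → sign −
signature = (2, 2, 0)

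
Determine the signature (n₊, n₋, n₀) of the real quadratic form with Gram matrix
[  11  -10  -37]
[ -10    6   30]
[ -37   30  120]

Answer: (1, 2, 0)

Derivation:
step 0: pivot 11 → sign +
step 1: pivot -34/11 → sign −
step 2: pivot -3/17 → sign −
signature = (1, 2, 0)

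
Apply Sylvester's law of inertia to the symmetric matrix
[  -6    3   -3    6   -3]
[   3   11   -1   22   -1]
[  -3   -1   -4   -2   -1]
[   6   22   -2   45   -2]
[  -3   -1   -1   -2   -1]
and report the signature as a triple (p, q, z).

step 0: pivot -6 → sign −
step 1: pivot 25/2 → sign +
step 2: pivot -3 → sign −
step 3: pivot 1 → sign +
step 4: row/col 4 already zero → sign 0
signature = (2, 2, 1)

Answer: (2, 2, 1)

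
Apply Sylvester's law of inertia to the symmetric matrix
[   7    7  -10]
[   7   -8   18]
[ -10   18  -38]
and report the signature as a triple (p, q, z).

step 0: pivot 7 → sign +
step 1: pivot -15 → sign −
step 2: pivot -2/105 → sign −
signature = (1, 2, 0)

Answer: (1, 2, 0)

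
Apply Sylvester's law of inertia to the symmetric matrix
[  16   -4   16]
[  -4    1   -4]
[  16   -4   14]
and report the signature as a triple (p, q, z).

step 0: pivot 16 → sign +
step 1: pivot -2 → sign −
step 2: row/col 2 already zero → sign 0
signature = (1, 1, 1)

Answer: (1, 1, 1)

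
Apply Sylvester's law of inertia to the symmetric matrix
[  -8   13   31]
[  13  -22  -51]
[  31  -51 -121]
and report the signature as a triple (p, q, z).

step 0: pivot -8 → sign −
step 1: pivot -7/8 → sign −
step 2: pivot -3/7 → sign −
signature = (0, 3, 0)

Answer: (0, 3, 0)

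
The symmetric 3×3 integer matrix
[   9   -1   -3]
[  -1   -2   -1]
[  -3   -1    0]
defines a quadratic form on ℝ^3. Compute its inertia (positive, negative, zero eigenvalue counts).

step 0: pivot 9 → sign +
step 1: pivot -19/9 → sign −
step 2: pivot -3/19 → sign −
signature = (1, 2, 0)

Answer: (1, 2, 0)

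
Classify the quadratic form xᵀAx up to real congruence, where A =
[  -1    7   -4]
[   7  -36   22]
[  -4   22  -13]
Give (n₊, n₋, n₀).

Answer: (2, 1, 0)

Derivation:
step 0: pivot -1 → sign −
step 1: pivot 13 → sign +
step 2: pivot 3/13 → sign +
signature = (2, 1, 0)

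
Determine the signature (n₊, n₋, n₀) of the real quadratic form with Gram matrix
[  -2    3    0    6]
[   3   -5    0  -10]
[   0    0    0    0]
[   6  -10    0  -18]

Answer: (1, 2, 1)

Derivation:
step 0: pivot -2 → sign −
step 1: pivot -1/2 → sign −
step 2: pivot 2 → sign +
step 3: row/col 3 already zero → sign 0
signature = (1, 2, 1)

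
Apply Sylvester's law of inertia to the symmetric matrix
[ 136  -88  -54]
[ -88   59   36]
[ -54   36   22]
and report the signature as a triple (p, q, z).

step 0: pivot 136 → sign +
step 1: pivot 35/17 → sign +
step 2: pivot 1/70 → sign +
signature = (3, 0, 0)

Answer: (3, 0, 0)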